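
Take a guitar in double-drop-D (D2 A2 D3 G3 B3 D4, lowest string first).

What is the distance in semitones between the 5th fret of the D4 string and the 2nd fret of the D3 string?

D4 at fret 5 → G4 (MIDI 67); D3 at fret 2 → E3 (MIDI 52).
67 − 52 = 15, so the two pitches are 15 semitones apart, with G4 the higher.

15 semitones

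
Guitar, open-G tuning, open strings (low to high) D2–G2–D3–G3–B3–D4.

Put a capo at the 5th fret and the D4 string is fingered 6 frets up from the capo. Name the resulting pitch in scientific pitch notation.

C#5

The capo raises the open D4 by 5 semitones to G4; fretting 6 more gives D4 + 5 + 6 = D4 + 11 semitones = C#5.
(Also written Db.)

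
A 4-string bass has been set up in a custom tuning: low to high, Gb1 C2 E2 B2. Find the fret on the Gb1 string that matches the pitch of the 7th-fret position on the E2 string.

Fret 7 on E2 is MIDI 40 + 7 = 47 (B2). On the Gb1 string (open MIDI 30), that pitch is 47 − 30 = fret 17.

17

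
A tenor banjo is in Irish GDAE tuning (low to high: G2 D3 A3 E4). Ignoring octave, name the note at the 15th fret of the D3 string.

F

The open D3 string plus 15 semitones: D–D#–E–F–…–D#–E–F.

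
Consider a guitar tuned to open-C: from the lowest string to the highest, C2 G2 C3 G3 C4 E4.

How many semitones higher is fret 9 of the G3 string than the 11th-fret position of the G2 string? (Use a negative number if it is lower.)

10 semitones

G3 at fret 9 → E4 (MIDI 64); G2 at fret 11 → F♯3 (MIDI 54).
64 − 54 = 10, so the two pitches are 10 semitones apart.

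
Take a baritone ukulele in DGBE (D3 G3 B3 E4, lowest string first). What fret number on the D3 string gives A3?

A3 is 7 semitones above the open D3 (D–D#–E–F–F#–G–G#–A), so it sits at fret 7.

7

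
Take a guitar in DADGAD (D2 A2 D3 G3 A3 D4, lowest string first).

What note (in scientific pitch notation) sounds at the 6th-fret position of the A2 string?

A2 is MIDI 45. Adding 6 gives 51, which is D♯3.

D♯3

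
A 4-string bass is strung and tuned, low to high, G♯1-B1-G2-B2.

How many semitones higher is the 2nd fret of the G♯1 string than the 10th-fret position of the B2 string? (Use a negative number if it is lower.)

G♯1 at fret 2 → A♯1 (MIDI 34); B2 at fret 10 → A3 (MIDI 57).
34 − 57 = -23, so the two pitches are 23 semitones apart.

-23 semitones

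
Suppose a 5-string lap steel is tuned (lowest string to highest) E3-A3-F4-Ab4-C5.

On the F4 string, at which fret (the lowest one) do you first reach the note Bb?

From F4, count semitones up the chromatic scale until reaching Bb: F–Gb–G–Ab–A–Bb — 5 steps.

5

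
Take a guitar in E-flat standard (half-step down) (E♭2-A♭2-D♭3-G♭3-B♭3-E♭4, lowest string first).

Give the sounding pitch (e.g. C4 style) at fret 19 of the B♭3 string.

B♭3 is MIDI 58. Adding 19 gives 77, which is F5.

F5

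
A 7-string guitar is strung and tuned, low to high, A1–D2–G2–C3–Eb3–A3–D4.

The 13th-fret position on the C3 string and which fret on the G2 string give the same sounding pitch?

18

C3 at fret 13 is C3 + 13 semitones = Db4.
The open G2 string is 5 semitones below the open C3, so the same pitch on the G2 string lies at fret 13 + 5 = 18.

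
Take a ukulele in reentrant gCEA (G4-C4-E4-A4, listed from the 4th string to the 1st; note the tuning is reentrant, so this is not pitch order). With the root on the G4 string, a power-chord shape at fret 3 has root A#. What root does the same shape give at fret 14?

Moving from fret 3 to fret 14 shifts the root by 11 semitones.
A# up 11 semitones is A.

A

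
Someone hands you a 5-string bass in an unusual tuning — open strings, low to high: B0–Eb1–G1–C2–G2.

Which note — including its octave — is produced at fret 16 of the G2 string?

B3

The open G2 string plus 16 semitones: G–Ab–A–Bb–…–A–Bb–B.
The walk passes from B into C once, so the octave number goes from 2 to 3.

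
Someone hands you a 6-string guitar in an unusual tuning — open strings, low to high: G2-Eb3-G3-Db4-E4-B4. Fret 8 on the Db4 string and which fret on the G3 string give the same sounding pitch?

Db4 at fret 8 is Db4 + 8 semitones = A4.
The open G3 string is 6 semitones below the open Db4, so the same pitch on the G3 string lies at fret 8 + 6 = 14.

14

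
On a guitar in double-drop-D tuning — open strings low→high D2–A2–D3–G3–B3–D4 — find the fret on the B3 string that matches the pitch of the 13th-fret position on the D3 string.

D3 at fret 13 is D3 + 13 semitones = D#4.
The open B3 string is 9 semitones above the open D3, so the same pitch on the B3 string lies at fret 13 − 9 = 4.

4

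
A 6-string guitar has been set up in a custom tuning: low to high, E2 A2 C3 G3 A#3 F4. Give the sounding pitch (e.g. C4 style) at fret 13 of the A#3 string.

A#3 is MIDI 58. Adding 13 gives 71, which is B4.

B4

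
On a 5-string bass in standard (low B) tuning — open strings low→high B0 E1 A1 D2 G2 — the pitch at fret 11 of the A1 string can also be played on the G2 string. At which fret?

1

A1 at fret 11 is A1 + 11 semitones = G#2.
The open G2 string is 10 semitones above the open A1, so the same pitch on the G2 string lies at fret 11 − 10 = 1.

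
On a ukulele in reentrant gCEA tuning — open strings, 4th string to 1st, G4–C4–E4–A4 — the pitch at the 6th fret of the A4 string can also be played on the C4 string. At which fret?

A4 at fret 6 is A4 + 6 semitones = D#5.
The open C4 string is 9 semitones below the open A4, so the same pitch on the C4 string lies at fret 6 + 9 = 15.

15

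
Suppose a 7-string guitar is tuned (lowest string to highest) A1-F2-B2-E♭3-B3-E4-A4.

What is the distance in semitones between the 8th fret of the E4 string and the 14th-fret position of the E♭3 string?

E4 at fret 8 → C5 (MIDI 72); E♭3 at fret 14 → F4 (MIDI 65).
72 − 65 = 7, so the two pitches are 7 semitones apart, with C5 the higher.

7 semitones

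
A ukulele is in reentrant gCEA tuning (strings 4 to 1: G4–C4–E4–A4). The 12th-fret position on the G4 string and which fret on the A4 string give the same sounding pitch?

Fret 12 on G4 is MIDI 67 + 12 = 79 (G5). On the A4 string (open MIDI 69), that pitch is 79 − 69 = fret 10.

10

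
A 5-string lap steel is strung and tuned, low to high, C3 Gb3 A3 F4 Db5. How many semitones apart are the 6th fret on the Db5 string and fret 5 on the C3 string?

Db5 at fret 6 → G5 (MIDI 79); C3 at fret 5 → F3 (MIDI 53).
79 − 53 = 26, so the two pitches are 26 semitones apart, with G5 the higher.

26 semitones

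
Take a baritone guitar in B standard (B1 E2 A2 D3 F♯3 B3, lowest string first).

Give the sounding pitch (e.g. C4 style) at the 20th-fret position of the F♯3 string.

Each fret is one semitone, so F♯3 + 20 = D5.

D5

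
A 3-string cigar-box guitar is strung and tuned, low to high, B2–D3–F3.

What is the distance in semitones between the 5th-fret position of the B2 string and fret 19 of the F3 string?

B2 at fret 5 → E3 (MIDI 52); F3 at fret 19 → C5 (MIDI 72).
52 − 72 = -20, so the two pitches are 20 semitones apart, with C5 the higher.

20 semitones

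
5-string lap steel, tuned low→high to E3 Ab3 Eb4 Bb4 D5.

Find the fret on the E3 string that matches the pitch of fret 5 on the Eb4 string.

16

Eb4 at fret 5 is Eb4 + 5 semitones = Ab4.
The open E3 string is 11 semitones below the open Eb4, so the same pitch on the E3 string lies at fret 5 + 11 = 16.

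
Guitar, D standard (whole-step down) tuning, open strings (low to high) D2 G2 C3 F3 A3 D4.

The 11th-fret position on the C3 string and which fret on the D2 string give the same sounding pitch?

21

Fret 11 on C3 is MIDI 48 + 11 = 59 (B3). On the D2 string (open MIDI 38), that pitch is 59 − 38 = fret 21.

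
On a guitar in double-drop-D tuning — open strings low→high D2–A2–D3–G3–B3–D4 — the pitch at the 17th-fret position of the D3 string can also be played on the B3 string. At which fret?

8

Fret 17 on D3 is MIDI 50 + 17 = 67 (G4). On the B3 string (open MIDI 59), that pitch is 67 − 59 = fret 8.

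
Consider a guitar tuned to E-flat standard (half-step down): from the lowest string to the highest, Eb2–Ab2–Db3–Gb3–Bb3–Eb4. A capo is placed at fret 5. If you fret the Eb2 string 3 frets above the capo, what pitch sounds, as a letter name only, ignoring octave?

The capo raises the open Eb2 by 5 semitones to Ab2; fretting 3 more gives Eb2 + 5 + 3 = Eb2 + 8 semitones, landing on B.

B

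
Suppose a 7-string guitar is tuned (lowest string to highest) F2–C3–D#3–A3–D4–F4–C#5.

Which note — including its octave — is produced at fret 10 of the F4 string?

D#5

The open F4 string plus 10 semitones: F–F#–G–G#–…–C#–D–D#.
The walk passes from B into C once, so the octave number goes from 4 to 5.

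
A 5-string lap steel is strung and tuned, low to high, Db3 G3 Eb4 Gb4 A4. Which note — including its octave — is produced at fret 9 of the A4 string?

Each fret is one semitone, so A4 + 9 = Gb5.

Gb5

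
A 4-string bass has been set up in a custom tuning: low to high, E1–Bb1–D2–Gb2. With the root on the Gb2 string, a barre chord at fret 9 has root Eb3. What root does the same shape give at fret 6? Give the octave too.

Moving from fret 9 to fret 6 shifts the root by -3 semitones.
Eb3 down 3 semitones is C3.

C3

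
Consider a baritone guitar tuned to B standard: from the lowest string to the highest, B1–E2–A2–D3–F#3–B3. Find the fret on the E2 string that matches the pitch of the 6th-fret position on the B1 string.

B1 at fret 6 is B1 + 6 semitones = F2.
The open E2 string is 5 semitones above the open B1, so the same pitch on the E2 string lies at fret 6 − 5 = 1.

1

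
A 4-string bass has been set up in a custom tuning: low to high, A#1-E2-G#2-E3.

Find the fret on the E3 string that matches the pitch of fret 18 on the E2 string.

E2 at fret 18 is E2 + 18 semitones = A#3.
The open E3 string is 12 semitones above the open E2, so the same pitch on the E3 string lies at fret 18 − 12 = 6.

6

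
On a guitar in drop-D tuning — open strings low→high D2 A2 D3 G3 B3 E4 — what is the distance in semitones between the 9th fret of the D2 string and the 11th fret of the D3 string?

D2 at fret 9 → B2 (MIDI 47); D3 at fret 11 → C♯4 (MIDI 61).
47 − 61 = -14, so the two pitches are 14 semitones apart, with C♯4 the higher.

14 semitones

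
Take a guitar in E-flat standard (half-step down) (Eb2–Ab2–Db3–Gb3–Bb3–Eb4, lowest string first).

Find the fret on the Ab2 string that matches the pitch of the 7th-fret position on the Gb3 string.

17

Gb3 at fret 7 is Gb3 + 7 semitones = Db4.
The open Ab2 string is 10 semitones below the open Gb3, so the same pitch on the Ab2 string lies at fret 7 + 10 = 17.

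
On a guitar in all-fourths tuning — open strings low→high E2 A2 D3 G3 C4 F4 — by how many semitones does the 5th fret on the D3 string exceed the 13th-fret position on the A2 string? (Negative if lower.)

D3 at fret 5 → G3 (MIDI 55); A2 at fret 13 → A#3 (MIDI 58).
55 − 58 = -3, so the two pitches are 3 semitones apart.

-3 semitones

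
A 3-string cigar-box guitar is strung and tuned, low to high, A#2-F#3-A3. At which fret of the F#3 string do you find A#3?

A#3 is 4 semitones above the open F#3 (F#–G–G#–A–A#), so it sits at fret 4.

4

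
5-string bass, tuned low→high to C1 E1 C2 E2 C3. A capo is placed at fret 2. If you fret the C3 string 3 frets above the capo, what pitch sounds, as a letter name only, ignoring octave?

The capo raises the open C3 by 2 semitones to D3; fretting 3 more gives C3 + 2 + 3 = C3 + 5 semitones, landing on F.

F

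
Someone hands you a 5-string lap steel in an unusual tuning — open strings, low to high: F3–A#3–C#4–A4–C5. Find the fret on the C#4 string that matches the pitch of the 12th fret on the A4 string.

20

Fret 12 on A4 is MIDI 69 + 12 = 81 (A5). On the C#4 string (open MIDI 61), that pitch is 81 − 61 = fret 20.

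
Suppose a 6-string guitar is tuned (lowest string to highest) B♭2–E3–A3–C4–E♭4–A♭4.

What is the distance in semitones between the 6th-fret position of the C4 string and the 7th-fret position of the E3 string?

C4 at fret 6 → G♭4 (MIDI 66); E3 at fret 7 → B3 (MIDI 59).
66 − 59 = 7, so the two pitches are 7 semitones apart, with G♭4 the higher.

7 semitones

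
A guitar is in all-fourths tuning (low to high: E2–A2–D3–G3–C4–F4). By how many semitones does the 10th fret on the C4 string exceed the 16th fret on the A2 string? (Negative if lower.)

C4 at fret 10 → A♯4 (MIDI 70); A2 at fret 16 → C♯4 (MIDI 61).
70 − 61 = 9, so the two pitches are 9 semitones apart.

9 semitones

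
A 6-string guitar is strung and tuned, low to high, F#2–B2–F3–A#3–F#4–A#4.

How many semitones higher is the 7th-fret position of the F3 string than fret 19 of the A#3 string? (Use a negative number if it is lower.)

F3 at fret 7 → C4 (MIDI 60); A#3 at fret 19 → F5 (MIDI 77).
60 − 77 = -17, so the two pitches are 17 semitones apart.

-17 semitones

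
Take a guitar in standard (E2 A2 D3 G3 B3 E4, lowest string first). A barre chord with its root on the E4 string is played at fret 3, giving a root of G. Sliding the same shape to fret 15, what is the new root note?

G

Moving from fret 3 to fret 15 shifts the root by 12 semitones.
G up 12 semitones is G.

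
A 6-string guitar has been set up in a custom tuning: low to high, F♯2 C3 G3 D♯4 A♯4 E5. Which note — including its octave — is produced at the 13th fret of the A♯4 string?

Each fret is one semitone, so A♯4 + 13 = B5.

B5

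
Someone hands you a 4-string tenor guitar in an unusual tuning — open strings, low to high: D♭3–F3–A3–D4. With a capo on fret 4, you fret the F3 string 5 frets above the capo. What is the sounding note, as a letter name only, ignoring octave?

The capo raises the open F3 by 4 semitones to A3; fretting 5 more gives F3 + 4 + 5 = F3 + 9 semitones, landing on D.

D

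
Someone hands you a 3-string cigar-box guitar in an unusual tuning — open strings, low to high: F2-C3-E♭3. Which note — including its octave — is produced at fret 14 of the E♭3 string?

Each fret is one semitone, so E♭3 + 14 = F4.

F4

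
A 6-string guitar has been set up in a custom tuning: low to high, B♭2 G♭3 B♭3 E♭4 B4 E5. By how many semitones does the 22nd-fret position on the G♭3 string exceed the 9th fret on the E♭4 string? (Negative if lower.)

4 semitones

G♭3 at fret 22 → E5 (MIDI 76); E♭4 at fret 9 → C5 (MIDI 72).
76 − 72 = 4, so the two pitches are 4 semitones apart.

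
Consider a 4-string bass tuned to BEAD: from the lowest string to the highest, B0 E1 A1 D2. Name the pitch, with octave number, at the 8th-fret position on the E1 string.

C2

The open E1 string plus 8 semitones: E–F–F#–G–G#–A–A#–B–C.
The walk passes from B into C once, so the octave number goes from 1 to 2.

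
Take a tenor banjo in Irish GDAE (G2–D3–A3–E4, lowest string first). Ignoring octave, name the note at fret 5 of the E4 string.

Each fret is one semitone, so E4 + 5 = A.

A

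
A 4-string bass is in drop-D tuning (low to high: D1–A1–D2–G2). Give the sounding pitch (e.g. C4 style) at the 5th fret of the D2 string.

The open D2 string plus 5 semitones: D–D#–E–F–F#–G.
No B→C boundary is crossed, so the octave stays at 2.

G2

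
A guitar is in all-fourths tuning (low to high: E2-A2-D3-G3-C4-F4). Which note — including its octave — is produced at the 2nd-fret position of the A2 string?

B2

The open A2 string plus 2 semitones: A–A#–B.
No B→C boundary is crossed, so the octave stays at 2.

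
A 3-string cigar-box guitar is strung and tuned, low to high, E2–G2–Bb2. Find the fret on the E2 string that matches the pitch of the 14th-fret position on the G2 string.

17

Fret 14 on G2 is MIDI 43 + 14 = 57 (A3). On the E2 string (open MIDI 40), that pitch is 57 − 40 = fret 17.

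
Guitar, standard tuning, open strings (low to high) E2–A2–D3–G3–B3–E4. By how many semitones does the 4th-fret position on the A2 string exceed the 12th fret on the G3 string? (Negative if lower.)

-18 semitones

A2 at fret 4 → C♯3 (MIDI 49); G3 at fret 12 → G4 (MIDI 67).
49 − 67 = -18, so the two pitches are 18 semitones apart.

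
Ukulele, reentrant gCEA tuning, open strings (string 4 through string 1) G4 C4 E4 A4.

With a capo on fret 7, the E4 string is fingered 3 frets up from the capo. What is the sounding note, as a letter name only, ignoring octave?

The capo raises the open E4 by 7 semitones to B4; fretting 3 more gives E4 + 7 + 3 = E4 + 10 semitones, landing on D.

D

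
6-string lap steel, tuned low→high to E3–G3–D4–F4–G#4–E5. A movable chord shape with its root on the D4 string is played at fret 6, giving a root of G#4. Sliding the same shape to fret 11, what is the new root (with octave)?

Moving from fret 6 to fret 11 shifts the root by 5 semitones.
G#4 up 5 semitones is C#5.

C#5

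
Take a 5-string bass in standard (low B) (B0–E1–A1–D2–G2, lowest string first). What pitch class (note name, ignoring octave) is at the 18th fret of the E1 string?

The open E1 string plus 18 semitones: E–F–F#–G–…–G#–A–A#.

A♯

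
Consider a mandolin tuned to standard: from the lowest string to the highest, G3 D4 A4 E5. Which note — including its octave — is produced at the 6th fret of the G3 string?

C♯4

G3 is MIDI 55. Adding 6 gives 61, which is C♯4.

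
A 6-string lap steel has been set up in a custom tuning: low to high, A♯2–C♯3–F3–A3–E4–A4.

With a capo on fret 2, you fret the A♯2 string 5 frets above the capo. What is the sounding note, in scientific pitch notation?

The capo raises the open A♯2 by 2 semitones to C3; fretting 5 more gives A♯2 + 2 + 5 = A♯2 + 7 semitones = F3.

F3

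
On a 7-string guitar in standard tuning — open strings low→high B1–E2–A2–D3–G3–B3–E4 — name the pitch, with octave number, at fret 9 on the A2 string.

Each fret is one semitone, so A2 + 9 = F♯3.
(Equivalently spelled G♭3.)

F♯3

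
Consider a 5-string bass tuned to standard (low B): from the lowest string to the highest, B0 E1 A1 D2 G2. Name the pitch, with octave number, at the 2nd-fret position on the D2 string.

Each fret is one semitone, so D2 + 2 = E2.

E2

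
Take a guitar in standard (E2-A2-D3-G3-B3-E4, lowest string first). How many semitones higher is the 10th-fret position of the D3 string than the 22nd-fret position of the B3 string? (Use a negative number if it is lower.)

-21 semitones

D3 at fret 10 → C4 (MIDI 60); B3 at fret 22 → A5 (MIDI 81).
60 − 81 = -21, so the two pitches are 21 semitones apart.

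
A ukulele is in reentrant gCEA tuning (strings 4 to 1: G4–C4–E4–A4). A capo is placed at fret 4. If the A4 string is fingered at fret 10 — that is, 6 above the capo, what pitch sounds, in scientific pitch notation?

The capo raises the open A4 by 4 semitones to C#5; fretting 6 more gives A4 + 4 + 6 = A4 + 10 semitones = G5.

G5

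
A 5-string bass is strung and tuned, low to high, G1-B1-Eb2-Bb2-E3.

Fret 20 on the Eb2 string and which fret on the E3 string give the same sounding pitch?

7

Fret 20 on Eb2 is MIDI 39 + 20 = 59 (B3). On the E3 string (open MIDI 52), that pitch is 59 − 52 = fret 7.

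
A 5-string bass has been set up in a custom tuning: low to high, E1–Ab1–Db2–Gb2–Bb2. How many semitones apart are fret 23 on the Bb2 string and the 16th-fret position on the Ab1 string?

21 semitones

Bb2 at fret 23 → A4 (MIDI 69); Ab1 at fret 16 → C3 (MIDI 48).
69 − 48 = 21, so the two pitches are 21 semitones apart, with A4 the higher.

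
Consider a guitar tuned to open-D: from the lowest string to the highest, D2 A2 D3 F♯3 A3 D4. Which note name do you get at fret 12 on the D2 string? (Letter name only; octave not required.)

D

The open D2 string plus 12 semitones: D–D#–E–F–…–C–C#–D.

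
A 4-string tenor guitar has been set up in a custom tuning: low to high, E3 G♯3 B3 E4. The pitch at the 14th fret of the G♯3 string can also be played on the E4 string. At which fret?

6

G♯3 at fret 14 is G♯3 + 14 semitones = A♯4.
The open E4 string is 8 semitones above the open G♯3, so the same pitch on the E4 string lies at fret 14 − 8 = 6.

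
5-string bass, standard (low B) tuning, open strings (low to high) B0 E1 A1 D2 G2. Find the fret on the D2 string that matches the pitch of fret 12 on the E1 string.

E1 at fret 12 is E1 + 12 semitones = E2.
The open D2 string is 10 semitones above the open E1, so the same pitch on the D2 string lies at fret 12 − 10 = 2.

2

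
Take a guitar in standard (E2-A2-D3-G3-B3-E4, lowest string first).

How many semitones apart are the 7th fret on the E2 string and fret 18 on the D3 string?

E2 at fret 7 → B2 (MIDI 47); D3 at fret 18 → G#4 (MIDI 68).
47 − 68 = -21, so the two pitches are 21 semitones apart, with G#4 the higher.

21 semitones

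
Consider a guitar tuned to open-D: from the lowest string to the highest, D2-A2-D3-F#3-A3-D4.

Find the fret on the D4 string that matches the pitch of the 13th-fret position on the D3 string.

Fret 13 on D3 is MIDI 50 + 13 = 63 (D#4). On the D4 string (open MIDI 62), that pitch is 63 − 62 = fret 1.

1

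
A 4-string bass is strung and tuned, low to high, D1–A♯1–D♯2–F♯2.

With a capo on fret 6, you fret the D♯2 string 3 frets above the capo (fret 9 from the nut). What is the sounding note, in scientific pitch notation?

The capo raises the open D♯2 by 6 semitones to A2; fretting 3 more gives D♯2 + 6 + 3 = D♯2 + 9 semitones = C3.

C3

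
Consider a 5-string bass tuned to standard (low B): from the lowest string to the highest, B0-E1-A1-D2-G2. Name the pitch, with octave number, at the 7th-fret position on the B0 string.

F#1

B0 is MIDI 23. Adding 7 gives 30, which is F#1.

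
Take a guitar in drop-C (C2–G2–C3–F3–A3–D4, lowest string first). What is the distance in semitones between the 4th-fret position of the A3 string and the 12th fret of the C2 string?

13 semitones

A3 at fret 4 → C♯4 (MIDI 61); C2 at fret 12 → C3 (MIDI 48).
61 − 48 = 13, so the two pitches are 13 semitones apart, with C♯4 the higher.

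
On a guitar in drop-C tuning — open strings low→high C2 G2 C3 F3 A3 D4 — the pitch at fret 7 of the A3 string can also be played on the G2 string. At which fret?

21

A3 at fret 7 is A3 + 7 semitones = E4.
The open G2 string is 14 semitones below the open A3, so the same pitch on the G2 string lies at fret 7 + 14 = 21.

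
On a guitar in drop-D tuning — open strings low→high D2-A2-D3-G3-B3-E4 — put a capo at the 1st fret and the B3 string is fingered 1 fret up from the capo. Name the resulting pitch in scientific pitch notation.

The capo raises the open B3 by 1 semitone to C4; fretting 1 more gives B3 + 1 + 1 = B3 + 2 semitones = C#4.
(Also written Db.)

C#4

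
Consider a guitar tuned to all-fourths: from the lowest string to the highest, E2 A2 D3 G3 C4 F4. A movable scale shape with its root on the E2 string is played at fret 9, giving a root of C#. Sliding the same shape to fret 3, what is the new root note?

G

Moving from fret 9 to fret 3 shifts the root by -6 semitones.
C# down 6 semitones is G.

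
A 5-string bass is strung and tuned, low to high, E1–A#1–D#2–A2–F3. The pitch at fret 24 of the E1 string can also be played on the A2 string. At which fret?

Fret 24 on E1 is MIDI 28 + 24 = 52 (E3). On the A2 string (open MIDI 45), that pitch is 52 − 45 = fret 7.

7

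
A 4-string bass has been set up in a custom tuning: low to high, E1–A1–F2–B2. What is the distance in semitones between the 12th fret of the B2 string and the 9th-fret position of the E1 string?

22 semitones

B2 at fret 12 → B3 (MIDI 59); E1 at fret 9 → C#2 (MIDI 37).
59 − 37 = 22, so the two pitches are 22 semitones apart, with B3 the higher.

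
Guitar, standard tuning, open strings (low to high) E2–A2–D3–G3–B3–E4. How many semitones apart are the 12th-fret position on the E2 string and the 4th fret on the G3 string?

E2 at fret 12 → E3 (MIDI 52); G3 at fret 4 → B3 (MIDI 59).
52 − 59 = -7, so the two pitches are 7 semitones apart, with B3 the higher.

7 semitones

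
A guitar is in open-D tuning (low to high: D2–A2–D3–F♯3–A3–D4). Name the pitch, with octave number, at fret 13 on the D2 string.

The open D2 string plus 13 semitones: D–D#–E–F–…–C#–D–D#.
The walk passes from B into C once, so the octave number goes from 2 to 3.

D♯3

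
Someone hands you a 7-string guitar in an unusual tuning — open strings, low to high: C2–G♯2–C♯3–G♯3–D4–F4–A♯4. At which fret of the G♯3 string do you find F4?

F4 is 9 semitones above the open G♯3 (G#–A–A#–B–C–C#–D–D#–E–F), so it sits at fret 9.

9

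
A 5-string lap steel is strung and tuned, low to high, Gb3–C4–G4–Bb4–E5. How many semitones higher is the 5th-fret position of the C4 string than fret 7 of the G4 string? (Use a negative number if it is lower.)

-9 semitones

C4 at fret 5 → F4 (MIDI 65); G4 at fret 7 → D5 (MIDI 74).
65 − 74 = -9, so the two pitches are 9 semitones apart.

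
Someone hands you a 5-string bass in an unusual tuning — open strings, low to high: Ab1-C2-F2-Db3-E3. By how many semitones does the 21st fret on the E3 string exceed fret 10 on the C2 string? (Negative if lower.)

E3 at fret 21 → Db5 (MIDI 73); C2 at fret 10 → Bb2 (MIDI 46).
73 − 46 = 27, so the two pitches are 27 semitones apart.

27 semitones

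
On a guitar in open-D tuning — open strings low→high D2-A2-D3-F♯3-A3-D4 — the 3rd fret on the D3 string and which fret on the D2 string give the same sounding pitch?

D3 at fret 3 is D3 + 3 semitones = F3.
The open D2 string is 12 semitones below the open D3, so the same pitch on the D2 string lies at fret 3 + 12 = 15.

15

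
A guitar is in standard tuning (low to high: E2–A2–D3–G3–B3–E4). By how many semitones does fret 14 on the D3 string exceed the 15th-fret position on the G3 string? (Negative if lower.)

D3 at fret 14 → E4 (MIDI 64); G3 at fret 15 → A#4 (MIDI 70).
64 − 70 = -6, so the two pitches are 6 semitones apart.

-6 semitones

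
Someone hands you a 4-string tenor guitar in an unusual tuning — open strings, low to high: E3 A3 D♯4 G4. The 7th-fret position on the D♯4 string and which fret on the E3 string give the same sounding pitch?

Fret 7 on D♯4 is MIDI 63 + 7 = 70 (A♯4). On the E3 string (open MIDI 52), that pitch is 70 − 52 = fret 18.

18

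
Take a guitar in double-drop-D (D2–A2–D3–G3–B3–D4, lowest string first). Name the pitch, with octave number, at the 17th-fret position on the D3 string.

G4

D3 is MIDI 50. Adding 17 gives 67, which is G4.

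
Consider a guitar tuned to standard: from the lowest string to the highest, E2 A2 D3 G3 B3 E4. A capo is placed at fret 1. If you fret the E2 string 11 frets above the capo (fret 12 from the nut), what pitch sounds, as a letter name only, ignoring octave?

The capo raises the open E2 by 1 semitone to F2; fretting 11 more gives E2 + 1 + 11 = E2 + 12 semitones, landing on E.

E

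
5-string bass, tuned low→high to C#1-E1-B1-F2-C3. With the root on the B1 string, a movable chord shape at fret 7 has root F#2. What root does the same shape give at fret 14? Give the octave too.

C#3

Moving from fret 7 to fret 14 shifts the root by 7 semitones.
F#2 up 7 semitones is C#3.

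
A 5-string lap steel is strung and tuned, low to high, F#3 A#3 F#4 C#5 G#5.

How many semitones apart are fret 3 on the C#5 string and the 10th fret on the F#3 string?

C#5 at fret 3 → E5 (MIDI 76); F#3 at fret 10 → E4 (MIDI 64).
76 − 64 = 12, so the two pitches are 12 semitones apart, with E5 the higher.

12 semitones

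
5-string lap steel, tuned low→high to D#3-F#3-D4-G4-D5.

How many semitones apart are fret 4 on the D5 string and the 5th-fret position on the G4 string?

6 semitones

D5 at fret 4 → F#5 (MIDI 78); G4 at fret 5 → C5 (MIDI 72).
78 − 72 = 6, so the two pitches are 6 semitones apart, with F#5 the higher.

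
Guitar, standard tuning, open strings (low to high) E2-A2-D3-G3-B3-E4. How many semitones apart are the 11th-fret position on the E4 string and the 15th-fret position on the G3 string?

E4 at fret 11 → D♯5 (MIDI 75); G3 at fret 15 → A♯4 (MIDI 70).
75 − 70 = 5, so the two pitches are 5 semitones apart, with D♯5 the higher.

5 semitones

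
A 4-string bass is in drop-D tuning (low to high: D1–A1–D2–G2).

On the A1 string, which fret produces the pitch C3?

C3 is 15 semitones above the open A1 (A–A#–B–C–…–A#–B–C), so it sits at fret 15.

15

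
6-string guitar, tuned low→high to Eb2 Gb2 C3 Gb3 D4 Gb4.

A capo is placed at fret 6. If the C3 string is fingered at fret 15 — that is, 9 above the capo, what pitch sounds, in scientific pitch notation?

The capo raises the open C3 by 6 semitones to Gb3; fretting 9 more gives C3 + 6 + 9 = C3 + 15 semitones = Eb4.

Eb4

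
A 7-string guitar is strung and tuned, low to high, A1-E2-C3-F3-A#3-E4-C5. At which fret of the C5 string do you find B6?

B6 is 23 semitones above the open C5 (C–C#–D–D#–…–A–A#–B), so it sits at fret 23.

23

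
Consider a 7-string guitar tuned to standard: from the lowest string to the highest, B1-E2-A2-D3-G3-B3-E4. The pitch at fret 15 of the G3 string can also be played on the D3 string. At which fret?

20

G3 at fret 15 is G3 + 15 semitones = A#4.
The open D3 string is 5 semitones below the open G3, so the same pitch on the D3 string lies at fret 15 + 5 = 20.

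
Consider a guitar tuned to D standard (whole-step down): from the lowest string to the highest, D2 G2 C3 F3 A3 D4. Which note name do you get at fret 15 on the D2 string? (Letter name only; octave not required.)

D2 is MIDI 38. Adding 15 gives 53; 53 mod 12 = 5, i.e. F.

F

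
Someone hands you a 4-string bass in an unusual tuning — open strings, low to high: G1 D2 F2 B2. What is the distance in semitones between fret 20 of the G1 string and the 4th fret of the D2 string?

G1 at fret 20 → Eb3 (MIDI 51); D2 at fret 4 → Gb2 (MIDI 42).
51 − 42 = 9, so the two pitches are 9 semitones apart, with Eb3 the higher.

9 semitones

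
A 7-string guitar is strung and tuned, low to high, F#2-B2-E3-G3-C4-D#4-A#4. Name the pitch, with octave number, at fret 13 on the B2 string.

Each fret is one semitone, so B2 + 13 = C4.

C4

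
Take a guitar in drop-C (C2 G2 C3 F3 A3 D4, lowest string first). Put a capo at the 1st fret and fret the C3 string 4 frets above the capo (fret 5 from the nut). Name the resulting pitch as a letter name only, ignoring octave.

The capo raises the open C3 by 1 semitone to C#3; fretting 4 more gives C3 + 1 + 4 = C3 + 5 semitones, landing on F.

F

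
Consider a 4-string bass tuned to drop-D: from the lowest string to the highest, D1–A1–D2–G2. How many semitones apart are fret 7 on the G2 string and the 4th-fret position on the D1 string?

20 semitones

G2 at fret 7 → D3 (MIDI 50); D1 at fret 4 → F♯1 (MIDI 30).
50 − 30 = 20, so the two pitches are 20 semitones apart, with D3 the higher.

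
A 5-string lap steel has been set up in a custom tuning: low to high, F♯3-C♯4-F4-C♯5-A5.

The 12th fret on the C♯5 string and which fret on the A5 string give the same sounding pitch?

C♯5 at fret 12 is C♯5 + 12 semitones = C♯6.
The open A5 string is 8 semitones above the open C♯5, so the same pitch on the A5 string lies at fret 12 − 8 = 4.

4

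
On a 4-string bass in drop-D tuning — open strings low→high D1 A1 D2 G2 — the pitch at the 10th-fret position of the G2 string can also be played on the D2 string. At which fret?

15

G2 at fret 10 is G2 + 10 semitones = F3.
The open D2 string is 5 semitones below the open G2, so the same pitch on the D2 string lies at fret 10 + 5 = 15.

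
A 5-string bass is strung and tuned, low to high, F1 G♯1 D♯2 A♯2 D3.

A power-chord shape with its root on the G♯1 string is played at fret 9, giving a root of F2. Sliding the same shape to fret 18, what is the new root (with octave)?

Moving from fret 9 to fret 18 shifts the root by 9 semitones.
F2 up 9 semitones is D3.

D3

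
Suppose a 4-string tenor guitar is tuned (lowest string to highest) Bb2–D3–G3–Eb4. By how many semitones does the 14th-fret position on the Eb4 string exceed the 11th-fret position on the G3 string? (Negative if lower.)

11 semitones

Eb4 at fret 14 → F5 (MIDI 77); G3 at fret 11 → Gb4 (MIDI 66).
77 − 66 = 11, so the two pitches are 11 semitones apart.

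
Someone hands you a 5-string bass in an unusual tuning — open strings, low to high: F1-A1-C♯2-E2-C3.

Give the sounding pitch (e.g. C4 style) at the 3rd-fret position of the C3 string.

Each fret is one semitone, so C3 + 3 = D♯3.
(Equivalently spelled E♭3.)

D♯3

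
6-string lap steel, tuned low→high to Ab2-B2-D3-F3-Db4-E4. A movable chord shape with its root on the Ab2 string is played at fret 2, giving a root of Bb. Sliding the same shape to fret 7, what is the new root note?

Eb

Moving from fret 2 to fret 7 shifts the root by 5 semitones.
Bb up 5 semitones is Eb.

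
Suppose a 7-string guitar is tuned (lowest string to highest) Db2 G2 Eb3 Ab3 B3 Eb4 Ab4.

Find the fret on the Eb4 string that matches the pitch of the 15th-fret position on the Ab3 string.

Ab3 at fret 15 is Ab3 + 15 semitones = B4.
The open Eb4 string is 7 semitones above the open Ab3, so the same pitch on the Eb4 string lies at fret 15 − 7 = 8.

8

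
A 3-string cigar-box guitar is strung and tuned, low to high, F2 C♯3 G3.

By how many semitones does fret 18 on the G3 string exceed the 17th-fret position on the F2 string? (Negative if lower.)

15 semitones

G3 at fret 18 → C♯5 (MIDI 73); F2 at fret 17 → A♯3 (MIDI 58).
73 − 58 = 15, so the two pitches are 15 semitones apart.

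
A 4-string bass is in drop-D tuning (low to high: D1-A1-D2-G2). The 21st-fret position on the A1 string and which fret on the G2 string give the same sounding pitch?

11

A1 at fret 21 is A1 + 21 semitones = F#3.
The open G2 string is 10 semitones above the open A1, so the same pitch on the G2 string lies at fret 21 − 10 = 11.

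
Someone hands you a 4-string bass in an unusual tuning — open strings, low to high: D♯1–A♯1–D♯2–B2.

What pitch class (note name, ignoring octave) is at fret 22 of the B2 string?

The open B2 string plus 22 semitones: B–C–C#–D–…–G–G#–A.

A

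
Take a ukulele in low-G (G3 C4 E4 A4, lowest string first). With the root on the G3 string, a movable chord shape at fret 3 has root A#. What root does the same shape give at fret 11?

F#

Moving from fret 3 to fret 11 shifts the root by 8 semitones.
A# up 8 semitones is F#.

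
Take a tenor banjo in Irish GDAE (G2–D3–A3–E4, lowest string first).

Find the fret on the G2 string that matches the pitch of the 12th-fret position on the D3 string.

19

D3 at fret 12 is D3 + 12 semitones = D4.
The open G2 string is 7 semitones below the open D3, so the same pitch on the G2 string lies at fret 12 + 7 = 19.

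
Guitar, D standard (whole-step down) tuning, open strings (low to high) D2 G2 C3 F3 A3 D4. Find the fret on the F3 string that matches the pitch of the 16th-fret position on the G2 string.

G2 at fret 16 is G2 + 16 semitones = B3.
The open F3 string is 10 semitones above the open G2, so the same pitch on the F3 string lies at fret 16 − 10 = 6.

6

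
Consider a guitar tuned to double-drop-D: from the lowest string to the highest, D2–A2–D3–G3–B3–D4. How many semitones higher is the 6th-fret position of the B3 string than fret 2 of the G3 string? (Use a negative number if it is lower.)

8 semitones

B3 at fret 6 → F4 (MIDI 65); G3 at fret 2 → A3 (MIDI 57).
65 − 57 = 8, so the two pitches are 8 semitones apart.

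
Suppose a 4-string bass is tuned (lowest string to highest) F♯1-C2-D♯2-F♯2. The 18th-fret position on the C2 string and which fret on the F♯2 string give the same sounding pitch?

12

Fret 18 on C2 is MIDI 36 + 18 = 54 (F♯3). On the F♯2 string (open MIDI 42), that pitch is 54 − 42 = fret 12.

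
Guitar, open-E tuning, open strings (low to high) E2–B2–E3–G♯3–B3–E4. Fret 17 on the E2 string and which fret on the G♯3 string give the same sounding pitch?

E2 at fret 17 is E2 + 17 semitones = A3.
The open G♯3 string is 16 semitones above the open E2, so the same pitch on the G♯3 string lies at fret 17 − 16 = 1.

1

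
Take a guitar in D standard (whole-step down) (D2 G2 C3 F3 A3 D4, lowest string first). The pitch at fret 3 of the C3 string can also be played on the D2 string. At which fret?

13

Fret 3 on C3 is MIDI 48 + 3 = 51 (D#3). On the D2 string (open MIDI 38), that pitch is 51 − 38 = fret 13.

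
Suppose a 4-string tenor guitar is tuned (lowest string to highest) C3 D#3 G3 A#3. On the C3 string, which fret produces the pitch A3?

9

A3 is 9 semitones above the open C3 (C–C#–D–D#–E–F–F#–G–G#–A), so it sits at fret 9.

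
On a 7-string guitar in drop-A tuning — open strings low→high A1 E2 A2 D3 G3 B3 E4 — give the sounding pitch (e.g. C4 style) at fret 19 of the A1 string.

A1 is MIDI 33. Adding 19 gives 52, which is E3.

E3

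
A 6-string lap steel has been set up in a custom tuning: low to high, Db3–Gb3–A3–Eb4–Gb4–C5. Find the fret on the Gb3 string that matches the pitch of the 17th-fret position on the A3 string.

A3 at fret 17 is A3 + 17 semitones = D5.
The open Gb3 string is 3 semitones below the open A3, so the same pitch on the Gb3 string lies at fret 17 + 3 = 20.

20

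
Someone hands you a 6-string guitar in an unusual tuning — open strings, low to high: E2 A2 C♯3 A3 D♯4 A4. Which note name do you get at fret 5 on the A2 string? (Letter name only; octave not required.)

The open A2 string plus 5 semitones: A–A#–B–C–C#–D.

D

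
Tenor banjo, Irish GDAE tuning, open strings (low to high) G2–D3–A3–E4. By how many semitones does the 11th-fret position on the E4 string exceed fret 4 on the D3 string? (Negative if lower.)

21 semitones

E4 at fret 11 → D#5 (MIDI 75); D3 at fret 4 → F#3 (MIDI 54).
75 − 54 = 21, so the two pitches are 21 semitones apart.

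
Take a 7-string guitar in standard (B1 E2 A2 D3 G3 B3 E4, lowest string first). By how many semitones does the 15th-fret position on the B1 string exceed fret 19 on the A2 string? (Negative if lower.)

-14 semitones

B1 at fret 15 → D3 (MIDI 50); A2 at fret 19 → E4 (MIDI 64).
50 − 64 = -14, so the two pitches are 14 semitones apart.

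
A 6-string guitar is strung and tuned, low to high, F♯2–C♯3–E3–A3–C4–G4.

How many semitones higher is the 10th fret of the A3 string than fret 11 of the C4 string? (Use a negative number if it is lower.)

-4 semitones

A3 at fret 10 → G4 (MIDI 67); C4 at fret 11 → B4 (MIDI 71).
67 − 71 = -4, so the two pitches are 4 semitones apart.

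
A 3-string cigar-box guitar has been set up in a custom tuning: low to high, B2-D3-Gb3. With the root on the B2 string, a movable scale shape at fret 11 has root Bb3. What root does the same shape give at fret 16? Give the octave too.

Eb4

Moving from fret 11 to fret 16 shifts the root by 5 semitones.
Bb3 up 5 semitones is Eb4.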